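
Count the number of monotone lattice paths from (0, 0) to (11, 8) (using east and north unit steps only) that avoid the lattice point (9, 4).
Number of paths = 64857

Total paths from (0, 0) to (11, 8): C(19, 11) = 75582. Paths through (9, 4): (paths (0, 0) → (9, 4)) × (paths (9, 4) → (11, 8)) = C(13, 9) · C(6, 2) = 715 · 15 = 10725. Avoidance count = 75582 − 10725 = 64857.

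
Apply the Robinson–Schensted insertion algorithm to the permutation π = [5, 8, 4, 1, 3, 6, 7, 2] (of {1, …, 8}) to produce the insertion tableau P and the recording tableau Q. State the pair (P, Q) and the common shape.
P = [1, 2, 6, 7] / [3, 8] / [4] / [5];  Q = [1, 2, 6, 7] / [3, 5] / [4] / [8];  common shape = (4, 2, 1, 1)

Row-insert the values π_1, π_2, … into P one at a time, bumping the leftmost entry strictly greater than the inserted value down to the next row. The recording tableau Q records, in position (i, j), the step at which that cell was added to P.
  Insert 5 (step 1): P = [5];  Q = [1]
  Insert 8 (step 2): P = [5, 8];  Q = [1, 2]
  Insert 4 (step 3): P = [4, 8] / [5];  Q = [1, 2] / [3]
  Insert 1 (step 4): P = [1, 8] / [4] / [5];  Q = [1, 2] / [3] / [4]
  Insert 3 (step 5): P = [1, 3] / [4, 8] / [5];  Q = [1, 2] / [3, 5] / [4]
  Insert 6 (step 6): P = [1, 3, 6] / [4, 8] / [5];  Q = [1, 2, 6] / [3, 5] / [4]
  Insert 7 (step 7): P = [1, 3, 6, 7] / [4, 8] / [5];  Q = [1, 2, 6, 7] / [3, 5] / [4]
  Insert 2 (step 8): P = [1, 2, 6, 7] / [3, 8] / [4] / [5];  Q = [1, 2, 6, 7] / [3, 5] / [4] / [8]
Final shape: (4, 2, 1, 1).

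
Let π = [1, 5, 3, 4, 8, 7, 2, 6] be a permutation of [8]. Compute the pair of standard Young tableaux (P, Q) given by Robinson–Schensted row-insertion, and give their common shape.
P = [1, 2, 4, 6] / [3, 7] / [5, 8];  Q = [1, 2, 4, 5] / [3, 6] / [7, 8];  common shape = (4, 2, 2)

Row-insert the values π_1, π_2, … into P one at a time, bumping the leftmost entry strictly greater than the inserted value down to the next row. The recording tableau Q records, in position (i, j), the step at which that cell was added to P.
  Insert 1 (step 1): P = [1];  Q = [1]
  Insert 5 (step 2): P = [1, 5];  Q = [1, 2]
  Insert 3 (step 3): P = [1, 3] / [5];  Q = [1, 2] / [3]
  Insert 4 (step 4): P = [1, 3, 4] / [5];  Q = [1, 2, 4] / [3]
  Insert 8 (step 5): P = [1, 3, 4, 8] / [5];  Q = [1, 2, 4, 5] / [3]
  Insert 7 (step 6): P = [1, 3, 4, 7] / [5, 8];  Q = [1, 2, 4, 5] / [3, 6]
  Insert 2 (step 7): P = [1, 2, 4, 7] / [3, 8] / [5];  Q = [1, 2, 4, 5] / [3, 6] / [7]
  Insert 6 (step 8): P = [1, 2, 4, 6] / [3, 7] / [5, 8];  Q = [1, 2, 4, 5] / [3, 6] / [7, 8]
Final shape: (4, 2, 2).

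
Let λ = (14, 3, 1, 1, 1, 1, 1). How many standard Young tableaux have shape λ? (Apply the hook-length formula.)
# SYT of shape (14, 3, 1, 1, 1, 1, 1) = 4029102

Hook-length formula: f^λ = n! / Π hook(c), product over all cells c of the Young diagram. For λ = (14, 3, 1, 1, 1, 1, 1), n = 22 boxes. Hook lengths by row (left-to-right, top-to-bottom): [20, 14, 13, 11, 10, 9, 8, 7, 6, 5, 4, 3, 2, 1]; [8, 2, 1]; [5]; [4]; [3]; [2]; [1]. Product of hooks = 278970531840000. So f^λ = 22! / 278970531840000 = 1124000727777607680000 / 278970531840000 = 4029102.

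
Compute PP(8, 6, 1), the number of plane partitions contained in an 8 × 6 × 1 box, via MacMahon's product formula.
PP(8, 6, 1) = 3003

Evaluate the triple product over i = 1..8, j = 1..6, k = 1..1. The factors are (2/1) · (3/2) · (4/3) · (5/4) · (6/5) · (7/6) · (3/2) · (4/3) · … (48 factors total). The numerators and denominators telescope so the product is an integer; carrying out the multiplication exactly gives PP(8, 6, 1) = 3003.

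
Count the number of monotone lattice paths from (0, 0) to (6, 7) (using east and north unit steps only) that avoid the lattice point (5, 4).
Number of paths = 1212

Total paths from (0, 0) to (6, 7): C(13, 6) = 1716. Paths through (5, 4): (paths (0, 0) → (5, 4)) × (paths (5, 4) → (6, 7)) = C(9, 5) · C(4, 1) = 126 · 4 = 504. Avoidance count = 1716 − 504 = 1212.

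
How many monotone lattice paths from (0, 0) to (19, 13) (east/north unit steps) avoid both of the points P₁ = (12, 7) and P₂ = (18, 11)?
Number of paths = 188860362

Inclusion–exclusion. Total paths: C(32, 19) = 347373600. Through P₁: C(19, 12)·C(13, 7) = 86465808. Through P₂: C(29, 18)·C(3, 1) = 103791870. Since P₁ is strictly southwest of P₂, a monotone path through both must visit P₁ then P₂; paths through both = C(19, 12)·C(10, 6)·C(3, 1) = 31744440. Avoid both = 347373600 − 86465808 − 103791870 + 31744440 = 188860362.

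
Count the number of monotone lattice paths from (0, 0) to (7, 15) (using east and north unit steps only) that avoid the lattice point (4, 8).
Number of paths = 111144

Total paths from (0, 0) to (7, 15): C(22, 7) = 170544. Paths through (4, 8): (paths (0, 0) → (4, 8)) × (paths (4, 8) → (7, 15)) = C(12, 4) · C(10, 3) = 495 · 120 = 59400. Avoidance count = 170544 − 59400 = 111144.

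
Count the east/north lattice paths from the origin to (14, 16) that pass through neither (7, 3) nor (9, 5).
Number of paths = 130520499

Inclusion–exclusion. Total paths: C(30, 14) = 145422675. Through P₁: C(10, 7)·C(20, 7) = 9302400. Through P₂: C(14, 9)·C(16, 5) = 8744736. Since P₁ is strictly southwest of P₂, a monotone path through both must visit P₁ then P₂; paths through both = C(10, 7)·C(4, 2)·C(16, 5) = 3144960. Avoid both = 145422675 − 9302400 − 8744736 + 3144960 = 130520499.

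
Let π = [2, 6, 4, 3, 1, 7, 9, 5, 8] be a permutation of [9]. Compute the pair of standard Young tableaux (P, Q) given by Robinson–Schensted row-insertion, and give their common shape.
P = [1, 3, 5, 8] / [2, 7, 9] / [4] / [6];  Q = [1, 2, 6, 7] / [3, 8, 9] / [4] / [5];  common shape = (4, 3, 1, 1)

Row-insert the values π_1, π_2, … into P one at a time, bumping the leftmost entry strictly greater than the inserted value down to the next row. The recording tableau Q records, in position (i, j), the step at which that cell was added to P.
  Insert 2 (step 1): P = [2];  Q = [1]
  Insert 6 (step 2): P = [2, 6];  Q = [1, 2]
  Insert 4 (step 3): P = [2, 4] / [6];  Q = [1, 2] / [3]
  Insert 3 (step 4): P = [2, 3] / [4] / [6];  Q = [1, 2] / [3] / [4]
  Insert 1 (step 5): P = [1, 3] / [2] / [4] / [6];  Q = [1, 2] / [3] / [4] / [5]
  Insert 7 (step 6): P = [1, 3, 7] / [2] / [4] / [6];  Q = [1, 2, 6] / [3] / [4] / [5]
  Insert 9 (step 7): P = [1, 3, 7, 9] / [2] / [4] / [6];  Q = [1, 2, 6, 7] / [3] / [4] / [5]
  Insert 5 (step 8): P = [1, 3, 5, 9] / [2, 7] / [4] / [6];  Q = [1, 2, 6, 7] / [3, 8] / [4] / [5]
  Insert 8 (step 9): P = [1, 3, 5, 8] / [2, 7, 9] / [4] / [6];  Q = [1, 2, 6, 7] / [3, 8, 9] / [4] / [5]
Final shape: (4, 3, 1, 1).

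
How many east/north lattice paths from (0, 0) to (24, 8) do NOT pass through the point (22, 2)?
Number of paths = 10510572

Total paths from (0, 0) to (24, 8): C(32, 24) = 10518300. Paths through (22, 2): (paths (0, 0) → (22, 2)) × (paths (22, 2) → (24, 8)) = C(24, 22) · C(8, 2) = 276 · 28 = 7728. Avoidance count = 10518300 − 7728 = 10510572.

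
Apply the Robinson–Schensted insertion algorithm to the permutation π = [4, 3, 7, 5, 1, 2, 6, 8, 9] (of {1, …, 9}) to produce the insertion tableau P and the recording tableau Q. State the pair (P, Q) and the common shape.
P = [1, 2, 6, 8, 9] / [3, 5] / [4, 7];  Q = [1, 3, 7, 8, 9] / [2, 4] / [5, 6];  common shape = (5, 2, 2)

Row-insert the values π_1, π_2, … into P one at a time, bumping the leftmost entry strictly greater than the inserted value down to the next row. The recording tableau Q records, in position (i, j), the step at which that cell was added to P.
  Insert 4 (step 1): P = [4];  Q = [1]
  Insert 3 (step 2): P = [3] / [4];  Q = [1] / [2]
  Insert 7 (step 3): P = [3, 7] / [4];  Q = [1, 3] / [2]
  Insert 5 (step 4): P = [3, 5] / [4, 7];  Q = [1, 3] / [2, 4]
  Insert 1 (step 5): P = [1, 5] / [3, 7] / [4];  Q = [1, 3] / [2, 4] / [5]
  Insert 2 (step 6): P = [1, 2] / [3, 5] / [4, 7];  Q = [1, 3] / [2, 4] / [5, 6]
  Insert 6 (step 7): P = [1, 2, 6] / [3, 5] / [4, 7];  Q = [1, 3, 7] / [2, 4] / [5, 6]
  Insert 8 (step 8): P = [1, 2, 6, 8] / [3, 5] / [4, 7];  Q = [1, 3, 7, 8] / [2, 4] / [5, 6]
  Insert 9 (step 9): P = [1, 2, 6, 8, 9] / [3, 5] / [4, 7];  Q = [1, 3, 7, 8, 9] / [2, 4] / [5, 6]
Final shape: (5, 2, 2).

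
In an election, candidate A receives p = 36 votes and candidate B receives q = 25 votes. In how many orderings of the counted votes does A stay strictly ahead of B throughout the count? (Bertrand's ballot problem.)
Strict-lead orderings = 15863050492155867

Total orderings of the 61 votes with 36 for A: C(61, 36) = 87967825456500717. By the Bertrand ballot formula (Cycle Lemma / reflection principle), the number of orderings in which A is strictly ahead of B throughout is (p − q)/(p + q) · C(p + q, p) = (36 − 25)/(36 + 25) · 87967825456500717 = 15863050492155867.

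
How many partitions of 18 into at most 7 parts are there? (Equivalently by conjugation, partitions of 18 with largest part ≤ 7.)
p(18, parts ≤ 7) = 248

Use the recurrence p(n, m) = p(n, m−1) + p(n−m, m): either the largest part is < m (count p(n, m−1)) or the largest part is exactly m (remove one copy of m, count p(n−m, m)). With p(0, ·) = 1 this gives p(18, parts ≤ 7) = 248. (By conjugating Young diagrams, this also counts partitions of 18 into at most 7 parts.)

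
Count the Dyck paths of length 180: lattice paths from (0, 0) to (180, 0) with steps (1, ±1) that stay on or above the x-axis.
C_90 = 1000134600800354781929399250536541864362461089950800

These Dyck paths are counted by the Catalan number C_n = (1/(n + 1)) · C(2n, n). For n = 90: C_90 = (1/91) · C(180, 90) = 91012248672832285155575331798825309656983959185522800/91 = 1000134600800354781929399250536541864362461089950800.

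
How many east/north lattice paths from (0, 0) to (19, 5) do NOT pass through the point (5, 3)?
Number of paths = 35784

Total paths from (0, 0) to (19, 5): C(24, 19) = 42504. Paths through (5, 3): (paths (0, 0) → (5, 3)) × (paths (5, 3) → (19, 5)) = C(8, 5) · C(16, 14) = 56 · 120 = 6720. Avoidance count = 42504 − 6720 = 35784.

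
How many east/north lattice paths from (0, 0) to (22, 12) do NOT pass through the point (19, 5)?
Number of paths = 543253560

Total paths from (0, 0) to (22, 12): C(34, 22) = 548354040. Paths through (19, 5): (paths (0, 0) → (19, 5)) × (paths (19, 5) → (22, 12)) = C(24, 19) · C(10, 3) = 42504 · 120 = 5100480. Avoidance count = 548354040 − 5100480 = 543253560.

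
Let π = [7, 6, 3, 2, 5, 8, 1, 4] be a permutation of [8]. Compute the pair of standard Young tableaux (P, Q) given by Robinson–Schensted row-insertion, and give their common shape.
P = [1, 4, 8] / [2, 5] / [3] / [6] / [7];  Q = [1, 5, 6] / [2, 8] / [3] / [4] / [7];  common shape = (3, 2, 1, 1, 1)

Row-insert the values π_1, π_2, … into P one at a time, bumping the leftmost entry strictly greater than the inserted value down to the next row. The recording tableau Q records, in position (i, j), the step at which that cell was added to P.
  Insert 7 (step 1): P = [7];  Q = [1]
  Insert 6 (step 2): P = [6] / [7];  Q = [1] / [2]
  Insert 3 (step 3): P = [3] / [6] / [7];  Q = [1] / [2] / [3]
  Insert 2 (step 4): P = [2] / [3] / [6] / [7];  Q = [1] / [2] / [3] / [4]
  Insert 5 (step 5): P = [2, 5] / [3] / [6] / [7];  Q = [1, 5] / [2] / [3] / [4]
  Insert 8 (step 6): P = [2, 5, 8] / [3] / [6] / [7];  Q = [1, 5, 6] / [2] / [3] / [4]
  Insert 1 (step 7): P = [1, 5, 8] / [2] / [3] / [6] / [7];  Q = [1, 5, 6] / [2] / [3] / [4] / [7]
  Insert 4 (step 8): P = [1, 4, 8] / [2, 5] / [3] / [6] / [7];  Q = [1, 5, 6] / [2, 8] / [3] / [4] / [7]
Final shape: (3, 2, 1, 1, 1).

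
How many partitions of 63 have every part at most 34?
p(63, parts ≤ 34) = 1487039

Use the recurrence p(n, m) = p(n, m−1) + p(n−m, m): either the largest part is < m (count p(n, m−1)) or the largest part is exactly m (remove one copy of m, count p(n−m, m)). With p(0, ·) = 1 this gives p(63, parts ≤ 34) = 1487039. (By conjugating Young diagrams, this also counts partitions of 63 into at most 34 parts.)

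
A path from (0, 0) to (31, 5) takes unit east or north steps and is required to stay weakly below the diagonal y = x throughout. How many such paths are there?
Number of paths = 318087

By the reflection principle (André's argument), the number of monotone paths to (31, 5) with n ≤ m that never go above y = x is C(36, 31) − C(36, 32) = 376992 − 58905 = 318087.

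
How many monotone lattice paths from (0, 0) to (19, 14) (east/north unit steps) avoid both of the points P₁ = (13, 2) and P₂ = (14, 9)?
Number of paths = 611139780

Inclusion–exclusion. Total paths: C(33, 19) = 818809200. Through P₁: C(15, 13)·C(18, 6) = 1949220. Through P₂: C(23, 14)·C(10, 5) = 205931880. Since P₁ is strictly southwest of P₂, a monotone path through both must visit P₁ then P₂; paths through both = C(15, 13)·C(8, 1)·C(10, 5) = 211680. Avoid both = 818809200 − 1949220 − 205931880 + 211680 = 611139780.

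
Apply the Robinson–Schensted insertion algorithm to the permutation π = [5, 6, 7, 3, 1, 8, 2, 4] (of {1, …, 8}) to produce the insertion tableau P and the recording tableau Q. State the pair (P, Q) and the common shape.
P = [1, 2, 4, 8] / [3, 6, 7] / [5];  Q = [1, 2, 3, 6] / [4, 7, 8] / [5];  common shape = (4, 3, 1)

Row-insert the values π_1, π_2, … into P one at a time, bumping the leftmost entry strictly greater than the inserted value down to the next row. The recording tableau Q records, in position (i, j), the step at which that cell was added to P.
  Insert 5 (step 1): P = [5];  Q = [1]
  Insert 6 (step 2): P = [5, 6];  Q = [1, 2]
  Insert 7 (step 3): P = [5, 6, 7];  Q = [1, 2, 3]
  Insert 3 (step 4): P = [3, 6, 7] / [5];  Q = [1, 2, 3] / [4]
  Insert 1 (step 5): P = [1, 6, 7] / [3] / [5];  Q = [1, 2, 3] / [4] / [5]
  Insert 8 (step 6): P = [1, 6, 7, 8] / [3] / [5];  Q = [1, 2, 3, 6] / [4] / [5]
  Insert 2 (step 7): P = [1, 2, 7, 8] / [3, 6] / [5];  Q = [1, 2, 3, 6] / [4, 7] / [5]
  Insert 4 (step 8): P = [1, 2, 4, 8] / [3, 6, 7] / [5];  Q = [1, 2, 3, 6] / [4, 7, 8] / [5]
Final shape: (4, 3, 1).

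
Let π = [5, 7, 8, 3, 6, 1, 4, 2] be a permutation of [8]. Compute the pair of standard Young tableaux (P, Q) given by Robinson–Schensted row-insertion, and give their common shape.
P = [1, 2, 8] / [3, 4] / [5, 6] / [7];  Q = [1, 2, 3] / [4, 5] / [6, 7] / [8];  common shape = (3, 2, 2, 1)

Row-insert the values π_1, π_2, … into P one at a time, bumping the leftmost entry strictly greater than the inserted value down to the next row. The recording tableau Q records, in position (i, j), the step at which that cell was added to P.
  Insert 5 (step 1): P = [5];  Q = [1]
  Insert 7 (step 2): P = [5, 7];  Q = [1, 2]
  Insert 8 (step 3): P = [5, 7, 8];  Q = [1, 2, 3]
  Insert 3 (step 4): P = [3, 7, 8] / [5];  Q = [1, 2, 3] / [4]
  Insert 6 (step 5): P = [3, 6, 8] / [5, 7];  Q = [1, 2, 3] / [4, 5]
  Insert 1 (step 6): P = [1, 6, 8] / [3, 7] / [5];  Q = [1, 2, 3] / [4, 5] / [6]
  Insert 4 (step 7): P = [1, 4, 8] / [3, 6] / [5, 7];  Q = [1, 2, 3] / [4, 5] / [6, 7]
  Insert 2 (step 8): P = [1, 2, 8] / [3, 4] / [5, 6] / [7];  Q = [1, 2, 3] / [4, 5] / [6, 7] / [8]
Final shape: (3, 2, 2, 1).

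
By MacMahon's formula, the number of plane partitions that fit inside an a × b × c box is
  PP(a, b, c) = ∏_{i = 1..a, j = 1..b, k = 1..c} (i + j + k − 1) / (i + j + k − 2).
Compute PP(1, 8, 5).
PP(1, 8, 5) = 1287

Evaluate the triple product over i = 1..1, j = 1..8, k = 1..5. The factors are (2/1) · (3/2) · (4/3) · (5/4) · (6/5) · (3/2) · (4/3) · (5/4) · … (40 factors total). The numerators and denominators telescope so the product is an integer; carrying out the multiplication exactly gives PP(1, 8, 5) = 1287.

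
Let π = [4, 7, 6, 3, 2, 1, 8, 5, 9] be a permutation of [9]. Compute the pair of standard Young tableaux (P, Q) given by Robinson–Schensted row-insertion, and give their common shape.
P = [1, 5, 8, 9] / [2, 6] / [3] / [4] / [7];  Q = [1, 2, 7, 9] / [3, 8] / [4] / [5] / [6];  common shape = (4, 2, 1, 1, 1)

Row-insert the values π_1, π_2, … into P one at a time, bumping the leftmost entry strictly greater than the inserted value down to the next row. The recording tableau Q records, in position (i, j), the step at which that cell was added to P.
  Insert 4 (step 1): P = [4];  Q = [1]
  Insert 7 (step 2): P = [4, 7];  Q = [1, 2]
  Insert 6 (step 3): P = [4, 6] / [7];  Q = [1, 2] / [3]
  Insert 3 (step 4): P = [3, 6] / [4] / [7];  Q = [1, 2] / [3] / [4]
  Insert 2 (step 5): P = [2, 6] / [3] / [4] / [7];  Q = [1, 2] / [3] / [4] / [5]
  Insert 1 (step 6): P = [1, 6] / [2] / [3] / [4] / [7];  Q = [1, 2] / [3] / [4] / [5] / [6]
  Insert 8 (step 7): P = [1, 6, 8] / [2] / [3] / [4] / [7];  Q = [1, 2, 7] / [3] / [4] / [5] / [6]
  Insert 5 (step 8): P = [1, 5, 8] / [2, 6] / [3] / [4] / [7];  Q = [1, 2, 7] / [3, 8] / [4] / [5] / [6]
  Insert 9 (step 9): P = [1, 5, 8, 9] / [2, 6] / [3] / [4] / [7];  Q = [1, 2, 7, 9] / [3, 8] / [4] / [5] / [6]
Final shape: (4, 2, 1, 1, 1).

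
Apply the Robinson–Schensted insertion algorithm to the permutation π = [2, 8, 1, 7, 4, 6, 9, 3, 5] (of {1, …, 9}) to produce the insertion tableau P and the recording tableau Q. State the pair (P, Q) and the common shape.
P = [1, 3, 5, 9] / [2, 4, 6] / [7] / [8];  Q = [1, 2, 6, 7] / [3, 4, 9] / [5] / [8];  common shape = (4, 3, 1, 1)

Row-insert the values π_1, π_2, … into P one at a time, bumping the leftmost entry strictly greater than the inserted value down to the next row. The recording tableau Q records, in position (i, j), the step at which that cell was added to P.
  Insert 2 (step 1): P = [2];  Q = [1]
  Insert 8 (step 2): P = [2, 8];  Q = [1, 2]
  Insert 1 (step 3): P = [1, 8] / [2];  Q = [1, 2] / [3]
  Insert 7 (step 4): P = [1, 7] / [2, 8];  Q = [1, 2] / [3, 4]
  Insert 4 (step 5): P = [1, 4] / [2, 7] / [8];  Q = [1, 2] / [3, 4] / [5]
  Insert 6 (step 6): P = [1, 4, 6] / [2, 7] / [8];  Q = [1, 2, 6] / [3, 4] / [5]
  Insert 9 (step 7): P = [1, 4, 6, 9] / [2, 7] / [8];  Q = [1, 2, 6, 7] / [3, 4] / [5]
  Insert 3 (step 8): P = [1, 3, 6, 9] / [2, 4] / [7] / [8];  Q = [1, 2, 6, 7] / [3, 4] / [5] / [8]
  Insert 5 (step 9): P = [1, 3, 5, 9] / [2, 4, 6] / [7] / [8];  Q = [1, 2, 6, 7] / [3, 4, 9] / [5] / [8]
Final shape: (4, 3, 1, 1).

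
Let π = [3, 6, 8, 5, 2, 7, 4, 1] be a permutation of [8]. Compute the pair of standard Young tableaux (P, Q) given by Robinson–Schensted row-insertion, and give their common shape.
P = [1, 4, 7] / [2, 5] / [3, 8] / [6];  Q = [1, 2, 3] / [4, 6] / [5, 7] / [8];  common shape = (3, 2, 2, 1)

Row-insert the values π_1, π_2, … into P one at a time, bumping the leftmost entry strictly greater than the inserted value down to the next row. The recording tableau Q records, in position (i, j), the step at which that cell was added to P.
  Insert 3 (step 1): P = [3];  Q = [1]
  Insert 6 (step 2): P = [3, 6];  Q = [1, 2]
  Insert 8 (step 3): P = [3, 6, 8];  Q = [1, 2, 3]
  Insert 5 (step 4): P = [3, 5, 8] / [6];  Q = [1, 2, 3] / [4]
  Insert 2 (step 5): P = [2, 5, 8] / [3] / [6];  Q = [1, 2, 3] / [4] / [5]
  Insert 7 (step 6): P = [2, 5, 7] / [3, 8] / [6];  Q = [1, 2, 3] / [4, 6] / [5]
  Insert 4 (step 7): P = [2, 4, 7] / [3, 5] / [6, 8];  Q = [1, 2, 3] / [4, 6] / [5, 7]
  Insert 1 (step 8): P = [1, 4, 7] / [2, 5] / [3, 8] / [6];  Q = [1, 2, 3] / [4, 6] / [5, 7] / [8]
Final shape: (3, 2, 2, 1).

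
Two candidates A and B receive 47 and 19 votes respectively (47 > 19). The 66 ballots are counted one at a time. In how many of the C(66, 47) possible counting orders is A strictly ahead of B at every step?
Strict-lead orderings = 7340507950339200

Total orderings of the 66 votes with 47 for A: C(66, 47) = 17302625882942400. By the Bertrand ballot formula (Cycle Lemma / reflection principle), the number of orderings in which A is strictly ahead of B throughout is (p − q)/(p + q) · C(p + q, p) = (47 − 19)/(47 + 19) · 17302625882942400 = 7340507950339200.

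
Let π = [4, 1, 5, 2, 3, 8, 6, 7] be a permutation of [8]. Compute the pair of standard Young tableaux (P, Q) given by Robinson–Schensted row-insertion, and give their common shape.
P = [1, 2, 3, 6, 7] / [4, 5, 8];  Q = [1, 3, 5, 6, 8] / [2, 4, 7];  common shape = (5, 3)

Row-insert the values π_1, π_2, … into P one at a time, bumping the leftmost entry strictly greater than the inserted value down to the next row. The recording tableau Q records, in position (i, j), the step at which that cell was added to P.
  Insert 4 (step 1): P = [4];  Q = [1]
  Insert 1 (step 2): P = [1] / [4];  Q = [1] / [2]
  Insert 5 (step 3): P = [1, 5] / [4];  Q = [1, 3] / [2]
  Insert 2 (step 4): P = [1, 2] / [4, 5];  Q = [1, 3] / [2, 4]
  Insert 3 (step 5): P = [1, 2, 3] / [4, 5];  Q = [1, 3, 5] / [2, 4]
  Insert 8 (step 6): P = [1, 2, 3, 8] / [4, 5];  Q = [1, 3, 5, 6] / [2, 4]
  Insert 6 (step 7): P = [1, 2, 3, 6] / [4, 5, 8];  Q = [1, 3, 5, 6] / [2, 4, 7]
  Insert 7 (step 8): P = [1, 2, 3, 6, 7] / [4, 5, 8];  Q = [1, 3, 5, 6, 8] / [2, 4, 7]
Final shape: (5, 3).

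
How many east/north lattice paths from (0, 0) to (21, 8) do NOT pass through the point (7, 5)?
Number of paths = 3753585

Total paths from (0, 0) to (21, 8): C(29, 21) = 4292145. Paths through (7, 5): (paths (0, 0) → (7, 5)) × (paths (7, 5) → (21, 8)) = C(12, 7) · C(17, 14) = 792 · 680 = 538560. Avoidance count = 4292145 − 538560 = 3753585.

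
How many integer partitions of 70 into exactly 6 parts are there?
p(70, 6 parts) = 26207

Partitions of n into exactly k parts are in bijection with partitions of n − k into at most k parts (subtract 1 from each part). So p(70, exactly 6) = p(64, parts ≤ 6). Computing via the recurrence p(m, j) = p(m, j−1) + p(m−j, j) gives 26207.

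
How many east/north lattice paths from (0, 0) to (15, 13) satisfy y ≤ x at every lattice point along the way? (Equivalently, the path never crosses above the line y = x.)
Number of paths = 7020405

By the reflection principle (André's argument), the number of monotone paths to (15, 13) with n ≤ m that never go above y = x is C(28, 15) − C(28, 16) = 37442160 − 30421755 = 7020405.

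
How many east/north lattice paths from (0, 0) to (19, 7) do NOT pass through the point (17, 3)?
Number of paths = 640700

Total paths from (0, 0) to (19, 7): C(26, 19) = 657800. Paths through (17, 3): (paths (0, 0) → (17, 3)) × (paths (17, 3) → (19, 7)) = C(20, 17) · C(6, 2) = 1140 · 15 = 17100. Avoidance count = 657800 − 17100 = 640700.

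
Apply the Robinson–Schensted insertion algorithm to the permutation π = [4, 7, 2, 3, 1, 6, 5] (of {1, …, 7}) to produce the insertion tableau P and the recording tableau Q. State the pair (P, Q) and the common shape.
P = [1, 3, 5] / [2, 6] / [4, 7];  Q = [1, 2, 6] / [3, 4] / [5, 7];  common shape = (3, 2, 2)

Row-insert the values π_1, π_2, … into P one at a time, bumping the leftmost entry strictly greater than the inserted value down to the next row. The recording tableau Q records, in position (i, j), the step at which that cell was added to P.
  Insert 4 (step 1): P = [4];  Q = [1]
  Insert 7 (step 2): P = [4, 7];  Q = [1, 2]
  Insert 2 (step 3): P = [2, 7] / [4];  Q = [1, 2] / [3]
  Insert 3 (step 4): P = [2, 3] / [4, 7];  Q = [1, 2] / [3, 4]
  Insert 1 (step 5): P = [1, 3] / [2, 7] / [4];  Q = [1, 2] / [3, 4] / [5]
  Insert 6 (step 6): P = [1, 3, 6] / [2, 7] / [4];  Q = [1, 2, 6] / [3, 4] / [5]
  Insert 5 (step 7): P = [1, 3, 5] / [2, 6] / [4, 7];  Q = [1, 2, 6] / [3, 4] / [5, 7]
Final shape: (3, 2, 2).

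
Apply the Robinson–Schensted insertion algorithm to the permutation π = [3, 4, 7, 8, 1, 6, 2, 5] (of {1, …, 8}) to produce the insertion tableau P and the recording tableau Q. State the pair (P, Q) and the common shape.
P = [1, 2, 5, 8] / [3, 4, 6] / [7];  Q = [1, 2, 3, 4] / [5, 6, 8] / [7];  common shape = (4, 3, 1)

Row-insert the values π_1, π_2, … into P one at a time, bumping the leftmost entry strictly greater than the inserted value down to the next row. The recording tableau Q records, in position (i, j), the step at which that cell was added to P.
  Insert 3 (step 1): P = [3];  Q = [1]
  Insert 4 (step 2): P = [3, 4];  Q = [1, 2]
  Insert 7 (step 3): P = [3, 4, 7];  Q = [1, 2, 3]
  Insert 8 (step 4): P = [3, 4, 7, 8];  Q = [1, 2, 3, 4]
  Insert 1 (step 5): P = [1, 4, 7, 8] / [3];  Q = [1, 2, 3, 4] / [5]
  Insert 6 (step 6): P = [1, 4, 6, 8] / [3, 7];  Q = [1, 2, 3, 4] / [5, 6]
  Insert 2 (step 7): P = [1, 2, 6, 8] / [3, 4] / [7];  Q = [1, 2, 3, 4] / [5, 6] / [7]
  Insert 5 (step 8): P = [1, 2, 5, 8] / [3, 4, 6] / [7];  Q = [1, 2, 3, 4] / [5, 6, 8] / [7]
Final shape: (4, 3, 1).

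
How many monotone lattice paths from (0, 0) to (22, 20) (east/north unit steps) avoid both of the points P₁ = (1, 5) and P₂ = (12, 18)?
Number of paths = 475664112234

Inclusion–exclusion. Total paths: C(42, 22) = 513791607420. Through P₁: C(6, 1)·C(36, 21) = 33407415360. Through P₂: C(30, 12)·C(12, 10) = 5708552850. Since P₁ is strictly southwest of P₂, a monotone path through both must visit P₁ then P₂; paths through both = C(6, 1)·C(24, 11)·C(12, 10) = 988473024. Avoid both = 513791607420 − 33407415360 − 5708552850 + 988473024 = 475664112234.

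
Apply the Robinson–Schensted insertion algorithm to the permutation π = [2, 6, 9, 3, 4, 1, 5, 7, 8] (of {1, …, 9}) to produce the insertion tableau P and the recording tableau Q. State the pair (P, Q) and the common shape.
P = [1, 3, 4, 5, 7, 8] / [2, 9] / [6];  Q = [1, 2, 3, 7, 8, 9] / [4, 5] / [6];  common shape = (6, 2, 1)

Row-insert the values π_1, π_2, … into P one at a time, bumping the leftmost entry strictly greater than the inserted value down to the next row. The recording tableau Q records, in position (i, j), the step at which that cell was added to P.
  Insert 2 (step 1): P = [2];  Q = [1]
  Insert 6 (step 2): P = [2, 6];  Q = [1, 2]
  Insert 9 (step 3): P = [2, 6, 9];  Q = [1, 2, 3]
  Insert 3 (step 4): P = [2, 3, 9] / [6];  Q = [1, 2, 3] / [4]
  Insert 4 (step 5): P = [2, 3, 4] / [6, 9];  Q = [1, 2, 3] / [4, 5]
  Insert 1 (step 6): P = [1, 3, 4] / [2, 9] / [6];  Q = [1, 2, 3] / [4, 5] / [6]
  Insert 5 (step 7): P = [1, 3, 4, 5] / [2, 9] / [6];  Q = [1, 2, 3, 7] / [4, 5] / [6]
  Insert 7 (step 8): P = [1, 3, 4, 5, 7] / [2, 9] / [6];  Q = [1, 2, 3, 7, 8] / [4, 5] / [6]
  Insert 8 (step 9): P = [1, 3, 4, 5, 7, 8] / [2, 9] / [6];  Q = [1, 2, 3, 7, 8, 9] / [4, 5] / [6]
Final shape: (6, 2, 1).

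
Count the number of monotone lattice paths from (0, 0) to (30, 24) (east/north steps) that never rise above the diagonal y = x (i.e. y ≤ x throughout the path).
Number of paths = 316729578421620

By the reflection principle (André's argument), the number of monotone paths to (30, 24) with n ≤ m that never go above y = x is C(54, 30) − C(54, 31) = 1402659561581460 − 1085929983159840 = 316729578421620.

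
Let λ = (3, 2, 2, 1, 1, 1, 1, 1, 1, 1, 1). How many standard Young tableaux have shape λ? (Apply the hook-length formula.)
# SYT of shape (3, 2, 2, 1, 1, 1, 1, 1, 1, 1, 1) = 2835

Hook-length formula: f^λ = n! / Π hook(c), product over all cells c of the Young diagram. For λ = (3, 2, 2, 1, 1, 1, 1, 1, 1, 1, 1), n = 15 boxes. Hook lengths by row (left-to-right, top-to-bottom): [13, 4, 1]; [11, 2]; [10, 1]; [8]; [7]; [6]; [5]; [4]; [3]; [2]; [1]. Product of hooks = 461260800. So f^λ = 15! / 461260800 = 1307674368000 / 461260800 = 2835.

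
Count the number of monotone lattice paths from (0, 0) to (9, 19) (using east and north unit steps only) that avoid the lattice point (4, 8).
Number of paths = 4744740

Total paths from (0, 0) to (9, 19): C(28, 9) = 6906900. Paths through (4, 8): (paths (0, 0) → (4, 8)) × (paths (4, 8) → (9, 19)) = C(12, 4) · C(16, 5) = 495 · 4368 = 2162160. Avoidance count = 6906900 − 2162160 = 4744740.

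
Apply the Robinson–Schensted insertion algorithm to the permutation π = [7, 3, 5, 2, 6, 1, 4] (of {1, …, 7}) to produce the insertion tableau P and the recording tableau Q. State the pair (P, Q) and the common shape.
P = [1, 4, 6] / [2, 5] / [3] / [7];  Q = [1, 3, 5] / [2, 7] / [4] / [6];  common shape = (3, 2, 1, 1)

Row-insert the values π_1, π_2, … into P one at a time, bumping the leftmost entry strictly greater than the inserted value down to the next row. The recording tableau Q records, in position (i, j), the step at which that cell was added to P.
  Insert 7 (step 1): P = [7];  Q = [1]
  Insert 3 (step 2): P = [3] / [7];  Q = [1] / [2]
  Insert 5 (step 3): P = [3, 5] / [7];  Q = [1, 3] / [2]
  Insert 2 (step 4): P = [2, 5] / [3] / [7];  Q = [1, 3] / [2] / [4]
  Insert 6 (step 5): P = [2, 5, 6] / [3] / [7];  Q = [1, 3, 5] / [2] / [4]
  Insert 1 (step 6): P = [1, 5, 6] / [2] / [3] / [7];  Q = [1, 3, 5] / [2] / [4] / [6]
  Insert 4 (step 7): P = [1, 4, 6] / [2, 5] / [3] / [7];  Q = [1, 3, 5] / [2, 7] / [4] / [6]
Final shape: (3, 2, 1, 1).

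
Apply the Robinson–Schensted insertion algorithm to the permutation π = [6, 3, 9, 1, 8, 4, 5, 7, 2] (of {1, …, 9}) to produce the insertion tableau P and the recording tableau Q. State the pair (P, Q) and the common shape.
P = [1, 2, 5, 7] / [3, 4] / [6, 8] / [9];  Q = [1, 3, 7, 8] / [2, 5] / [4, 6] / [9];  common shape = (4, 2, 2, 1)

Row-insert the values π_1, π_2, … into P one at a time, bumping the leftmost entry strictly greater than the inserted value down to the next row. The recording tableau Q records, in position (i, j), the step at which that cell was added to P.
  Insert 6 (step 1): P = [6];  Q = [1]
  Insert 3 (step 2): P = [3] / [6];  Q = [1] / [2]
  Insert 9 (step 3): P = [3, 9] / [6];  Q = [1, 3] / [2]
  Insert 1 (step 4): P = [1, 9] / [3] / [6];  Q = [1, 3] / [2] / [4]
  Insert 8 (step 5): P = [1, 8] / [3, 9] / [6];  Q = [1, 3] / [2, 5] / [4]
  Insert 4 (step 6): P = [1, 4] / [3, 8] / [6, 9];  Q = [1, 3] / [2, 5] / [4, 6]
  Insert 5 (step 7): P = [1, 4, 5] / [3, 8] / [6, 9];  Q = [1, 3, 7] / [2, 5] / [4, 6]
  Insert 7 (step 8): P = [1, 4, 5, 7] / [3, 8] / [6, 9];  Q = [1, 3, 7, 8] / [2, 5] / [4, 6]
  Insert 2 (step 9): P = [1, 2, 5, 7] / [3, 4] / [6, 8] / [9];  Q = [1, 3, 7, 8] / [2, 5] / [4, 6] / [9]
Final shape: (4, 2, 2, 1).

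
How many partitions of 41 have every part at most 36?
p(41, parts ≤ 36) = 44571

Use the recurrence p(n, m) = p(n, m−1) + p(n−m, m): either the largest part is < m (count p(n, m−1)) or the largest part is exactly m (remove one copy of m, count p(n−m, m)). With p(0, ·) = 1 this gives p(41, parts ≤ 36) = 44571. (By conjugating Young diagrams, this also counts partitions of 41 into at most 36 parts.)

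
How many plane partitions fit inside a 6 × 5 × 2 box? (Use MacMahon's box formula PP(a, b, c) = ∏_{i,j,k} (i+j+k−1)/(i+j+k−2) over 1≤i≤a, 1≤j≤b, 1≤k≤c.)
PP(6, 5, 2) = 60984

Evaluate the triple product over i = 1..6, j = 1..5, k = 1..2. The factors are (2/1) · (3/2) · (3/2) · (4/3) · (4/3) · (5/4) · (5/4) · (6/5) · … (60 factors total). The numerators and denominators telescope so the product is an integer; carrying out the multiplication exactly gives PP(6, 5, 2) = 60984.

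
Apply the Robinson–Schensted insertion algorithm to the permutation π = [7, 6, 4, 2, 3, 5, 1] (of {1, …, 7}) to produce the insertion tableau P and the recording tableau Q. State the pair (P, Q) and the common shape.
P = [1, 3, 5] / [2] / [4] / [6] / [7];  Q = [1, 5, 6] / [2] / [3] / [4] / [7];  common shape = (3, 1, 1, 1, 1)

Row-insert the values π_1, π_2, … into P one at a time, bumping the leftmost entry strictly greater than the inserted value down to the next row. The recording tableau Q records, in position (i, j), the step at which that cell was added to P.
  Insert 7 (step 1): P = [7];  Q = [1]
  Insert 6 (step 2): P = [6] / [7];  Q = [1] / [2]
  Insert 4 (step 3): P = [4] / [6] / [7];  Q = [1] / [2] / [3]
  Insert 2 (step 4): P = [2] / [4] / [6] / [7];  Q = [1] / [2] / [3] / [4]
  Insert 3 (step 5): P = [2, 3] / [4] / [6] / [7];  Q = [1, 5] / [2] / [3] / [4]
  Insert 5 (step 6): P = [2, 3, 5] / [4] / [6] / [7];  Q = [1, 5, 6] / [2] / [3] / [4]
  Insert 1 (step 7): P = [1, 3, 5] / [2] / [4] / [6] / [7];  Q = [1, 5, 6] / [2] / [3] / [4] / [7]
Final shape: (3, 1, 1, 1, 1).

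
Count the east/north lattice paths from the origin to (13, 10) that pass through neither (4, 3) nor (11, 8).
Number of paths = 456494

Inclusion–exclusion. Total paths: C(23, 13) = 1144066. Through P₁: C(7, 4)·C(16, 9) = 400400. Through P₂: C(19, 11)·C(4, 2) = 453492. Since P₁ is strictly southwest of P₂, a monotone path through both must visit P₁ then P₂; paths through both = C(7, 4)·C(12, 7)·C(4, 2) = 166320. Avoid both = 1144066 − 400400 − 453492 + 166320 = 456494.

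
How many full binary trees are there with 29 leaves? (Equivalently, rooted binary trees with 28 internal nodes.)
C_28 = 263747951750360

These full binary trees are counted by the Catalan number C_n = (1/(n + 1)) · C(2n, n). For n = 28: C_28 = (1/29) · C(56, 28) = 7648690600760440/29 = 263747951750360.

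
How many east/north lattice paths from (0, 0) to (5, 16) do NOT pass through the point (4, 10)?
Number of paths = 13342

Total paths from (0, 0) to (5, 16): C(21, 5) = 20349. Paths through (4, 10): (paths (0, 0) → (4, 10)) × (paths (4, 10) → (5, 16)) = C(14, 4) · C(7, 1) = 1001 · 7 = 7007. Avoidance count = 20349 − 7007 = 13342.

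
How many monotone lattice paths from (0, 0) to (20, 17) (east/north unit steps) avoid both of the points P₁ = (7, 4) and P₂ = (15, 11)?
Number of paths = 9884764890

Inclusion–exclusion. Total paths: C(37, 20) = 15905368710. Through P₁: C(11, 7)·C(26, 13) = 3432198000. Through P₂: C(26, 15)·C(11, 5) = 3569485920. Since P₁ is strictly southwest of P₂, a monotone path through both must visit P₁ then P₂; paths through both = C(11, 7)·C(15, 8)·C(11, 5) = 981080100. Avoid both = 15905368710 − 3432198000 − 3569485920 + 981080100 = 9884764890.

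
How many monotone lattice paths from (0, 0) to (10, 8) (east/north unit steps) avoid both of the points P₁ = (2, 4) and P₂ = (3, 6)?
Number of paths = 34929

Inclusion–exclusion. Total paths: C(18, 10) = 43758. Through P₁: C(6, 2)·C(12, 8) = 7425. Through P₂: C(9, 3)·C(9, 7) = 3024. Since P₁ is strictly southwest of P₂, a monotone path through both must visit P₁ then P₂; paths through both = C(6, 2)·C(3, 1)·C(9, 7) = 1620. Avoid both = 43758 − 7425 − 3024 + 1620 = 34929.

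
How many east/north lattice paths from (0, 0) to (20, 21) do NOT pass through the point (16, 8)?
Number of paths = 267378516240

Total paths from (0, 0) to (20, 21): C(41, 20) = 269128937220. Paths through (16, 8): (paths (0, 0) → (16, 8)) × (paths (16, 8) → (20, 21)) = C(24, 16) · C(17, 4) = 735471 · 2380 = 1750420980. Avoidance count = 269128937220 − 1750420980 = 267378516240.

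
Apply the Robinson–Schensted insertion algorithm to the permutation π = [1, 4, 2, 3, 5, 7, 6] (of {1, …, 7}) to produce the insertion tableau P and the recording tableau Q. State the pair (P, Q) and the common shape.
P = [1, 2, 3, 5, 6] / [4, 7];  Q = [1, 2, 4, 5, 6] / [3, 7];  common shape = (5, 2)

Row-insert the values π_1, π_2, … into P one at a time, bumping the leftmost entry strictly greater than the inserted value down to the next row. The recording tableau Q records, in position (i, j), the step at which that cell was added to P.
  Insert 1 (step 1): P = [1];  Q = [1]
  Insert 4 (step 2): P = [1, 4];  Q = [1, 2]
  Insert 2 (step 3): P = [1, 2] / [4];  Q = [1, 2] / [3]
  Insert 3 (step 4): P = [1, 2, 3] / [4];  Q = [1, 2, 4] / [3]
  Insert 5 (step 5): P = [1, 2, 3, 5] / [4];  Q = [1, 2, 4, 5] / [3]
  Insert 7 (step 6): P = [1, 2, 3, 5, 7] / [4];  Q = [1, 2, 4, 5, 6] / [3]
  Insert 6 (step 7): P = [1, 2, 3, 5, 6] / [4, 7];  Q = [1, 2, 4, 5, 6] / [3, 7]
Final shape: (5, 2).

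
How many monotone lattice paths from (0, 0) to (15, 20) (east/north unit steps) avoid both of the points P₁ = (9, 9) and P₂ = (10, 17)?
Number of paths = 2198294560

Inclusion–exclusion. Total paths: C(35, 15) = 3247943160. Through P₁: C(18, 9)·C(17, 6) = 601721120. Through P₂: C(27, 10)·C(8, 5) = 472431960. Since P₁ is strictly southwest of P₂, a monotone path through both must visit P₁ then P₂; paths through both = C(18, 9)·C(9, 1)·C(8, 5) = 24504480. Avoid both = 3247943160 − 601721120 − 472431960 + 24504480 = 2198294560.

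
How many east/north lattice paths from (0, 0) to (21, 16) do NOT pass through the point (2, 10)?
Number of paths = 12864086070

Total paths from (0, 0) to (21, 16): C(37, 21) = 12875774670. Paths through (2, 10): (paths (0, 0) → (2, 10)) × (paths (2, 10) → (21, 16)) = C(12, 2) · C(25, 19) = 66 · 177100 = 11688600. Avoidance count = 12875774670 − 11688600 = 12864086070.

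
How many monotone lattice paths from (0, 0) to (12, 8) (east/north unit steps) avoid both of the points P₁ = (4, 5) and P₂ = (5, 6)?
Number of paths = 97620

Inclusion–exclusion. Total paths: C(20, 12) = 125970. Through P₁: C(9, 4)·C(11, 8) = 20790. Through P₂: C(11, 5)·C(9, 7) = 16632. Since P₁ is strictly southwest of P₂, a monotone path through both must visit P₁ then P₂; paths through both = C(9, 4)·C(2, 1)·C(9, 7) = 9072. Avoid both = 125970 − 20790 − 16632 + 9072 = 97620.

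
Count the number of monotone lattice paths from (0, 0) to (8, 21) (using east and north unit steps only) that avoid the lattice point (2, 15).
Number of paths = 4166481

Total paths from (0, 0) to (8, 21): C(29, 8) = 4292145. Paths through (2, 15): (paths (0, 0) → (2, 15)) × (paths (2, 15) → (8, 21)) = C(17, 2) · C(12, 6) = 136 · 924 = 125664. Avoidance count = 4292145 − 125664 = 4166481.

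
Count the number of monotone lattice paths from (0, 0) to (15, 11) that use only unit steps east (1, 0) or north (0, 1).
Number of paths = 7726160

A monotone lattice path from (0, 0) to (15, 11) consists of 15 east steps and 11 north steps in some order, so it is determined by which 15 of the 26 steps are east. The count is C(26, 15) = 7726160.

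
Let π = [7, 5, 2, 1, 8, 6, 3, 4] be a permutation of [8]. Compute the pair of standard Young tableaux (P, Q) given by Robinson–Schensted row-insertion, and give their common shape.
P = [1, 3, 4] / [2, 6] / [5, 8] / [7];  Q = [1, 5, 8] / [2, 6] / [3, 7] / [4];  common shape = (3, 2, 2, 1)

Row-insert the values π_1, π_2, … into P one at a time, bumping the leftmost entry strictly greater than the inserted value down to the next row. The recording tableau Q records, in position (i, j), the step at which that cell was added to P.
  Insert 7 (step 1): P = [7];  Q = [1]
  Insert 5 (step 2): P = [5] / [7];  Q = [1] / [2]
  Insert 2 (step 3): P = [2] / [5] / [7];  Q = [1] / [2] / [3]
  Insert 1 (step 4): P = [1] / [2] / [5] / [7];  Q = [1] / [2] / [3] / [4]
  Insert 8 (step 5): P = [1, 8] / [2] / [5] / [7];  Q = [1, 5] / [2] / [3] / [4]
  Insert 6 (step 6): P = [1, 6] / [2, 8] / [5] / [7];  Q = [1, 5] / [2, 6] / [3] / [4]
  Insert 3 (step 7): P = [1, 3] / [2, 6] / [5, 8] / [7];  Q = [1, 5] / [2, 6] / [3, 7] / [4]
  Insert 4 (step 8): P = [1, 3, 4] / [2, 6] / [5, 8] / [7];  Q = [1, 5, 8] / [2, 6] / [3, 7] / [4]
Final shape: (3, 2, 2, 1).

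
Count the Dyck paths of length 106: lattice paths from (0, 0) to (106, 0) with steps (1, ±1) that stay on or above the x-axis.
C_53 = 116157871455782434250553845880

These Dyck paths are counted by the Catalan number C_n = (1/(n + 1)) · C(2n, n). For n = 53: C_53 = (1/54) · C(106, 53) = 6272525058612251449529907677520/54 = 116157871455782434250553845880.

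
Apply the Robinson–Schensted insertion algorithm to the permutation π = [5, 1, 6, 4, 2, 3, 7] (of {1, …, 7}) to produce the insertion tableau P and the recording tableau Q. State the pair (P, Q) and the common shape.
P = [1, 2, 3, 7] / [4, 6] / [5];  Q = [1, 3, 6, 7] / [2, 4] / [5];  common shape = (4, 2, 1)

Row-insert the values π_1, π_2, … into P one at a time, bumping the leftmost entry strictly greater than the inserted value down to the next row. The recording tableau Q records, in position (i, j), the step at which that cell was added to P.
  Insert 5 (step 1): P = [5];  Q = [1]
  Insert 1 (step 2): P = [1] / [5];  Q = [1] / [2]
  Insert 6 (step 3): P = [1, 6] / [5];  Q = [1, 3] / [2]
  Insert 4 (step 4): P = [1, 4] / [5, 6];  Q = [1, 3] / [2, 4]
  Insert 2 (step 5): P = [1, 2] / [4, 6] / [5];  Q = [1, 3] / [2, 4] / [5]
  Insert 3 (step 6): P = [1, 2, 3] / [4, 6] / [5];  Q = [1, 3, 6] / [2, 4] / [5]
  Insert 7 (step 7): P = [1, 2, 3, 7] / [4, 6] / [5];  Q = [1, 3, 6, 7] / [2, 4] / [5]
Final shape: (4, 2, 1).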